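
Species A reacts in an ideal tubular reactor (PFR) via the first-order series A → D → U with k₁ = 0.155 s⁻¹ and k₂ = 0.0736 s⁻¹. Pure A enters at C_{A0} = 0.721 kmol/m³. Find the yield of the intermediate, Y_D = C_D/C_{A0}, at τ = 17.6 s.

0.397

The intermediate concentration in a first-order A→B→C sequence is C_D = k₁C_{A0}(e^(−k₁τ) − e^(−k₂τ))/(k₂−k₁).
e^(−k₁τ) = e^(−0.155×17.6) = e^(−2.728) = 0.06535; e^(−k₂τ) = e^(−1.295) = 0.2738.
C_D = 0.155×0.721/(0.0736−0.155) × (0.06535−0.2738) = (-1.373)×(-0.2084) = 0.2862 kmol/m³.
Y_D = C_D/C_{A0} = 0.2862/0.721 = 0.397.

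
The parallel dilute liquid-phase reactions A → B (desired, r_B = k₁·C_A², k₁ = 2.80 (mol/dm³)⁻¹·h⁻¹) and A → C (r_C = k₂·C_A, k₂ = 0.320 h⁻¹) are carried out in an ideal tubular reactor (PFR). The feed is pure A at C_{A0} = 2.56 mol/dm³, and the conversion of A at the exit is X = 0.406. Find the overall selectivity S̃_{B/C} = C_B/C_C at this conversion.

C_A = C_{A0}(1−X) = 1.521 mol/dm³.
Along a PFR/batch, dC_C/dC_A = −r_C/(r_B+r_C) = −k₂/(k₂+k₁·C_A).
Integrating from C_{A0} to C_A: C_C = (0.320/2.80)·ln[(0.320+2.80·2.56)/(0.320+2.80·1.52)] = 0.1143·ln(7.488/4.578) = 0.05624 mol/dm³.
Then C_B = (C_{A0}−C_A) − C_C = 1.039 − 0.05624 = 0.9831 mol/dm³.
S̃_{B/C} = C_B/C_C = 0.9831/0.05624 = 17.5.

17.5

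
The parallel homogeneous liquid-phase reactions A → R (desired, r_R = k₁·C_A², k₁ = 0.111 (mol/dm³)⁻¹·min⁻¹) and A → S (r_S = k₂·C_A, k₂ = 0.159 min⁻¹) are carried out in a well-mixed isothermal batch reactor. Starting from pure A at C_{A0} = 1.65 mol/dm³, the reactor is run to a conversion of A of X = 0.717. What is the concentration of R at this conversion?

C_A = C_{A0}(1−X) = 0.4670 mol/dm³.
Along a PFR/batch, dC_S/dC_A = −r_S/(r_R+r_S) = −k₂/(k₂+k₁·C_A).
Integrating from C_{A0} to C_A: C_S = (0.159/0.111)·ln[(0.159+0.111·1.65)/(0.159+0.111·0.467)] = 1.432·ln(0.3421/0.2108) = 0.6936 mol/dm³.
Then C_R = (C_{A0}−C_A) − C_S = 1.183 − 0.6936 = 0.4895 mol/dm³.

0.489 mol/dm³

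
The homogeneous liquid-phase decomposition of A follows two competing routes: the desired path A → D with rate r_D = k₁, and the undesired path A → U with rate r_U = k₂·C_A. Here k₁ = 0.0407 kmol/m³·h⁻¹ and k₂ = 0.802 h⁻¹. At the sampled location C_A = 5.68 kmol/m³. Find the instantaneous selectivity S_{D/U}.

0.00893

S_{D/U} = r_D/r_U = (k₁)/(k₂·C_A) = (k₁/k₂)·C_A⁻¹.
= (0.0407) / (0.802×5.680) = 0.04070/4.555 = 0.00893.
The undesired path is higher order in A, so low C_A (CSTR or dilute feed) favours D.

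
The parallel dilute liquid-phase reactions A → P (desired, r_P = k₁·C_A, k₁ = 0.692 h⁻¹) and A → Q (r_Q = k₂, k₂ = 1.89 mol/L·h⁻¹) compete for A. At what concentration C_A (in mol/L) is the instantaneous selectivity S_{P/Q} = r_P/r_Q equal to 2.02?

S_{P/Q} = (k₁/k₂)·C_A ⇒ C_A = S·k₂/k₁.
= 2.02×1.89/0.692 = 5.52 mol/L.

5.52 mol/L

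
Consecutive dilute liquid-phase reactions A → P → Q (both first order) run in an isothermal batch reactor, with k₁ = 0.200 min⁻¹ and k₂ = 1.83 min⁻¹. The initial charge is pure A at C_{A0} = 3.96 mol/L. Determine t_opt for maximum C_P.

1.36 min

The intermediate peaks when r₁ = r₂, i.e. k₁e^(−k₁t) = k₂e^(−k₂t), giving t_opt = ln(k₂/k₁)/(k₂−k₁).
= ln(1.83/0.200)/(1.83−0.200) = ln(9.150)/1.630 = 2.214/1.630 = 1.36 min.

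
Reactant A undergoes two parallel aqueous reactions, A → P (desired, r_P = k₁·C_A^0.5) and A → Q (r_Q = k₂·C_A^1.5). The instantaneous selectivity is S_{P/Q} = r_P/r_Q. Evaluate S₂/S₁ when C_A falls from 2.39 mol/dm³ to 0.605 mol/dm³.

3.95

S_{P/Q} = (k₁/k₂)·C_A⁻¹, so S₂/S₁ = (C_{A,2}/C_{A,1})⁻¹.
= 2.39/0.605 = 3.95.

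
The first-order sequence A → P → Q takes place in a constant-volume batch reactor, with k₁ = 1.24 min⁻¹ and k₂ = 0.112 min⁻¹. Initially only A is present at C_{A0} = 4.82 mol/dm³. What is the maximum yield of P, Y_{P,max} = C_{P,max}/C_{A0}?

For a first-order series the maximum intermediate yield is C_{P,max}/C_{A0} = (k₁/k₂)^[k₂/(k₂−k₁)].
= (1.24/0.112)^(0.112/(0.112−1.24)) = (11.07)^(-0.09929) = 0.7876.

0.788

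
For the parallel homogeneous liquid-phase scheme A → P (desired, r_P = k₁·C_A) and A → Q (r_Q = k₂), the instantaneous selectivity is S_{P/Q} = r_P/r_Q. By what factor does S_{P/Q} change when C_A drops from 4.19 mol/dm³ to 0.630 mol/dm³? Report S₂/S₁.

S_{P/Q} = (k₁/k₂)·C_A, so S₂/S₁ = (C_{A,2}/C_{A,1}).
= 0.630/4.19 = 0.150.
Selectivity toward P falls as C_A falls — high-concentration operation is favoured.

0.150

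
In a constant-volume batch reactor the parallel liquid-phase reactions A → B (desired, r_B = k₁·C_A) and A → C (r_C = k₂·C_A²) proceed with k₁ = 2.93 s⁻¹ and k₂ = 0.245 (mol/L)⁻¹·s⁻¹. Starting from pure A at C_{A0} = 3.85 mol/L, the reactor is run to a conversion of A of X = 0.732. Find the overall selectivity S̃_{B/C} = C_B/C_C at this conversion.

C_A = C_{A0}(1−X) = 1.032 mol/L.
Along a PFR/batch, dC_B/dC_A = −r_B/(r_B+r_C) = −k₁/(k₁+k₂·C_A).
Integrating from C_{A0} to C_A: C_B = (2.93/0.245)·ln[(2.93+0.245·3.85)/(2.93+0.245·1.03)] = 11.96·ln(3.873/3.183) = 2.348 mol/L.
C_C = (C_{A0}−C_A)−C_B = 0.4702 mol/L; S̃_{B/C} = 2.348/0.4702 = 4.99.

4.99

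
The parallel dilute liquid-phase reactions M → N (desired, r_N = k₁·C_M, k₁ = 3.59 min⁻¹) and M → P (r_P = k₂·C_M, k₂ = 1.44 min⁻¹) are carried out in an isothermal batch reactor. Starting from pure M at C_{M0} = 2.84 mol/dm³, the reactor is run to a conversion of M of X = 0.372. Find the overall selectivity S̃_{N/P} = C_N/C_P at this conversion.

C_M = C_{M0}(1−X) = 1.784 mol/dm³.
Both paths are first order in M, so the instantaneous fraction to N is constant: dC_N/d(−C_M) = k₁/(k₁+k₂) = 0.7137.
C_N = 0.7137·(C_{M0}−C_M) = 0.7137×1.056 = 0.754 mol/dm³.
C_P = (C_{M0}−C_M)−C_N = 0.3025 mol/dm³; S̃_{N/P} = 0.7540/0.3025 = 2.49.

2.49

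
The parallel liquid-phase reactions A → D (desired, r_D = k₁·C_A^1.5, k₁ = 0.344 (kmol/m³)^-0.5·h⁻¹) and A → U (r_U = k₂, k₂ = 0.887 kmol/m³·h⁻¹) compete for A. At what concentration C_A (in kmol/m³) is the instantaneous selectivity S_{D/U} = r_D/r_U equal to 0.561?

1.28 kmol/m³

S_{D/U} = (k₁/k₂)·C_A^1.5 ⇒ C_A = (S·k₂/k₁)^(1/1.5).
= (0.561×0.887/0.344)^(0.6667) = (1.447)^(0.6667) = 1.28 kmol/m³.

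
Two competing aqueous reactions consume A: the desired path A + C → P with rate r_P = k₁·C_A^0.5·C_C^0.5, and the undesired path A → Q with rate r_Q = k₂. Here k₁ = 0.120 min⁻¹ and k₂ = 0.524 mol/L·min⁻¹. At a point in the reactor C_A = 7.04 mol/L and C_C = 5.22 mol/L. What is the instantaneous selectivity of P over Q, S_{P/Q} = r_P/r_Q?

1.39

S_{P/Q} = r_P/r_Q = (k₁·C_A^0.5·C_C^0.5)/(k₂) = (k₁/k₂)·C_A^0.5·C_C^0.5.
= (0.120×7.040^0.5×5.220^0.5) / (0.524) = 0.7274/0.5240 = 1.39.
Since the desired path is higher order in A, keeping C_A high (PFR or concentrated feed) favours P.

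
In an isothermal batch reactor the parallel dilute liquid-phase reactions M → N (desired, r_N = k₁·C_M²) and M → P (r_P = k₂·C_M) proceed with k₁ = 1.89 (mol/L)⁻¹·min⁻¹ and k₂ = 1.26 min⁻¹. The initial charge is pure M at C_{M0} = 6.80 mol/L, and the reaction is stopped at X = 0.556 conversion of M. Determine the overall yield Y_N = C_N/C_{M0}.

C_M = C_{M0}(1−X) = 3.019 mol/L.
Along a PFR/batch, dC_P/dC_M = −r_P/(r_N+r_P) = −k₂/(k₂+k₁·C_M).
Integrating from C_{M0} to C_M: C_P = (1.26/1.89)·ln[(1.26+1.89·6.80)/(1.26+1.89·3.02)] = 0.6667·ln(14.11/6.966) = 0.4706 mol/L.
Then C_N = (C_{M0}−C_M) − C_P = 3.781 − 0.4706 = 3.310 mol/L.
Y_N = C_N/C_{M0} = 3.310/6.80 = 0.487.

0.487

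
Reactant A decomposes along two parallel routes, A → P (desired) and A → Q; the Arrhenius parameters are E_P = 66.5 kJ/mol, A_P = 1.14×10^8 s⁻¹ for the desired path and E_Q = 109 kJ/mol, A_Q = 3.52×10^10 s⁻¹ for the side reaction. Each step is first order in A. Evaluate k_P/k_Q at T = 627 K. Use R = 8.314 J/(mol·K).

11.2

k_P/k_Q = (A_P/A_Q)·exp[−(E_P−E_Q)/(RT)] = (A_P/A_Q)·exp[(E_Q−E_P)/(RT)].
(E_Q−E_P)/(RT) = (109−66.5)×10³/(8.314×627) = 42500/5213 = 8.153.
k_P/k_Q = (1.14×10^8/3.52×10^10)·exp(8.153) = 0.003239 × 3473 = 11.2.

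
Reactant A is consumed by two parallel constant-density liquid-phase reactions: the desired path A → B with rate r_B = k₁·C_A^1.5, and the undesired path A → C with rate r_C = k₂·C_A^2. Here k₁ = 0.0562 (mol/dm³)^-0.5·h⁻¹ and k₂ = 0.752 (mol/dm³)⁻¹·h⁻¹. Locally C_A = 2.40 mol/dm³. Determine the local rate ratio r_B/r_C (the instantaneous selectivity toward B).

S_{B/C} = r_B/r_C = (k₁·C_A^1.5)/(k₂·C_A^2) = (k₁/k₂)·C_A^-0.5.
= (0.0562×2.400^1.5) / (0.752×2.400^2) = 0.2090/4.332 = 0.0482.

0.0482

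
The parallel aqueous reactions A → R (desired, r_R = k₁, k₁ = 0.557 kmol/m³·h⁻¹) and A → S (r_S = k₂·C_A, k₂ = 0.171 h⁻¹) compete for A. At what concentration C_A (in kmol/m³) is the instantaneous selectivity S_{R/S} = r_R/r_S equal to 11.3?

S_{R/S} = (k₁/k₂)·C_A⁻¹ ⇒ C_A = (S·k₂/k₁)^(-1).
= (11.3×0.171/0.557)^(-1) = (3.469)^(-1) = 0.288 kmol/m³.

0.288 kmol/m³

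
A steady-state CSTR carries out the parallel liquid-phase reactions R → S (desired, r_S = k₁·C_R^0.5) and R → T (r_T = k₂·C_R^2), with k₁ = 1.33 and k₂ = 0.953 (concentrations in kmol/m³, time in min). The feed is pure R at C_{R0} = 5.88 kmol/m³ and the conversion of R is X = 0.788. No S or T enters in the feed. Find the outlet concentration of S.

Exit C_R = C_{R0}(1−X) = 5.88×0.212 = 1.247 kmol/m³.
Rates in a CSTR are evaluated at the outlet concentration: r_S = 1.33×1.247^0.5 = 1.485, r_T = 0.953×1.247^2 = 1.481.
Fraction of consumed R going to S: r_S/(r_S+r_T) = 0.5007.
C_S = 0.5007·C_{R0}·X = 0.5007×5.88×0.788 = 2.32 kmol/m³.

2.32 kmol/m³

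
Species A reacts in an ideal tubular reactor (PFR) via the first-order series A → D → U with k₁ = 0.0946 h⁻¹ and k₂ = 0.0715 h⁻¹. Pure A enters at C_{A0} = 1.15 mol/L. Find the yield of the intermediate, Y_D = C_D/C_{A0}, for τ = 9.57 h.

The intermediate concentration in a first-order A→B→C sequence is C_D = k₁C_{A0}(e^(−k₁τ) − e^(−k₂τ))/(k₂−k₁).
e^(−k₁τ) = e^(−0.0946×9.57) = e^(−0.9053) = 0.4044; e^(−k₂τ) = e^(−0.6843) = 0.5045.
C_D = 0.0946×1.15/(0.0715−0.0946) × (0.4044−0.5045) = (-4.710)×(-0.1001) = 0.4712 mol/L.
Y_D = C_D/C_{A0} = 0.4712/1.15 = 0.410.

0.410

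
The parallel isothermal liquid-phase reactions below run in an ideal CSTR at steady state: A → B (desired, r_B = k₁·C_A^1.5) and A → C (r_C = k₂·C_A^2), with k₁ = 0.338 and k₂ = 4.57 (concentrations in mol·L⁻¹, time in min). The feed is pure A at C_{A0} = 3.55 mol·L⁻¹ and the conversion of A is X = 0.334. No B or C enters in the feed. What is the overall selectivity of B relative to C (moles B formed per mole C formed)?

Exit C_A = C_{A0}(1−X) = 3.55×0.666 = 2.364 mol·L⁻¹.
A CSTR operates uniformly at the exit composition, giving r_B = 1.229 and r_C = 25.55 (each k·C_A^n at C_A = 2.364).
Overall selectivity = C_B/C_C = r_Bτ/(r_Cτ) = r_B/r_C = 0.0481.

0.0481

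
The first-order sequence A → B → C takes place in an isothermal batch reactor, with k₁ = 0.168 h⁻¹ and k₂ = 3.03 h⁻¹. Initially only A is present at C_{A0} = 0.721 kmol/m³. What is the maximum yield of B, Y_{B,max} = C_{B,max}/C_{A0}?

0.0468

At the optimum, C_{B,max}/C_{A0} = (k₁/k₂)^[k₂/(k₂−k₁)].
= (0.168/3.03)^(3.03/(3.03−0.168)) = (0.05545)^(1.059) = 0.04679.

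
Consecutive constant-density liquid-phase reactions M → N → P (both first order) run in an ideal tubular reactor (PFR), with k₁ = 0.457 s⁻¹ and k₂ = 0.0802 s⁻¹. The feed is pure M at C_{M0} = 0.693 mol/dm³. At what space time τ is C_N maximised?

For first-order series the maximum of C_N occurs at τ_opt = ln(k₂/k₁)/(k₂−k₁).
= ln(0.0802/0.457)/(0.0802−0.457) = ln(0.1755)/-0.3768 = -1.740/-0.3768 = 4.62 s.

4.62 s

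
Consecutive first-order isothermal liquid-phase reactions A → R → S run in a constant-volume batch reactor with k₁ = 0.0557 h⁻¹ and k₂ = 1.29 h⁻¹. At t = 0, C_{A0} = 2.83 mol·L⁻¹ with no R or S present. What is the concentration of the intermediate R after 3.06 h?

For first-order series with pure A initially, C_R(t) = k₁C_{A0}/(k₂−k₁)·(e^(−k₁t) − e^(−k₂t)).
e^(−k₁t) = e^(−0.0557×3.06) = e^(−0.1704) = 0.8433; e^(−k₂t) = e^(−3.947) = 0.01930.
C_R = 0.0557×2.83/(1.29−0.0557) × (0.8433−0.01930) = 0.1277×0.8240 = 0.1052 mol·L⁻¹.

0.105 mol·L⁻¹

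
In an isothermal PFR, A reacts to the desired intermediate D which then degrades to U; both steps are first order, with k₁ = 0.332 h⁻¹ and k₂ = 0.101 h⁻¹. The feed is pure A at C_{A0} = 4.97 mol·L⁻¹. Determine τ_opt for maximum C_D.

5.15 h

Setting dC_D/dτ = 0 gives τ_opt = ln(k₂/k₁)/(k₂−k₁).
= ln(0.101/0.332)/(0.101−0.332) = ln(0.3042)/-0.2310 = -1.190/-0.2310 = 5.15 h.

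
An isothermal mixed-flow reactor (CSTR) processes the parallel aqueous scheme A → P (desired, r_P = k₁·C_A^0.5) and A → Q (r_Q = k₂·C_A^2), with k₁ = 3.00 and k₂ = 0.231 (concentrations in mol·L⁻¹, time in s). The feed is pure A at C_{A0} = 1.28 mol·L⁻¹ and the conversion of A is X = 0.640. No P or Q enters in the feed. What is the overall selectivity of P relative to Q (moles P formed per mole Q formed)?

41.5

Exit C_A = C_{A0}(1−X) = 1.28×0.360 = 0.4608 mol·L⁻¹.
Rates in a CSTR are evaluated at the outlet concentration: r_P = 3.00×0.4608^0.5 = 2.036, r_Q = 0.231×0.4608^2 = 0.04905.
Overall selectivity = C_P/C_Q = r_Pτ/(r_Qτ) = r_P/r_Q = 41.5.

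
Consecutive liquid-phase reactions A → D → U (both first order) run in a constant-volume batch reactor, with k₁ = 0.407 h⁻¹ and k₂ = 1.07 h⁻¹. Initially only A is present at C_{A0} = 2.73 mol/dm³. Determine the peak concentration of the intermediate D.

Evaluating C_D at t_opt = ln(k₂/k₁)/(k₂−k₁) gives C_{D,max}/C_{A0} = (k₁/k₂)^[k₂/(k₂−k₁)].
= (0.407/1.07)^(1.07/(1.07−0.407)) = (0.3804)^(1.614) = 0.2101.
C_{D,max} = 0.2101×2.73 = 0.574 mol/dm³.

0.574 mol/dm³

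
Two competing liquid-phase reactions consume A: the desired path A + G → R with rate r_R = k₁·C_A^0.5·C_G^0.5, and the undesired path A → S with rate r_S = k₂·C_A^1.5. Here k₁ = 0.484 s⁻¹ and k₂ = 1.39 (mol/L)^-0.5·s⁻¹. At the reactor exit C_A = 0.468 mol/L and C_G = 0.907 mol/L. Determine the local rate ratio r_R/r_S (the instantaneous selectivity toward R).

S_{R/S} = r_R/r_S = (k₁·C_A^0.5·C_G^0.5)/(k₂·C_A^1.5) = (k₁/k₂)·C_A⁻¹·C_G^0.5.
= (0.484×0.4680^0.5×0.9070^0.5) / (1.39×0.4680^1.5) = 0.3153/0.4450 = 0.709.

0.709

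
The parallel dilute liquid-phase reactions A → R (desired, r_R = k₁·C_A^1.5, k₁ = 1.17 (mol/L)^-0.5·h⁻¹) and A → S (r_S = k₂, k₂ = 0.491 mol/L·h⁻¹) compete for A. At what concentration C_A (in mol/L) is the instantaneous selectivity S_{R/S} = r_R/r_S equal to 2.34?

S_{R/S} = (k₁/k₂)·C_A^1.5 ⇒ C_A = (S·k₂/k₁)^(1/1.5).
= (2.34×0.491/1.17)^(0.6667) = (0.9820)^(0.6667) = 0.988 mol/L.

0.988 mol/L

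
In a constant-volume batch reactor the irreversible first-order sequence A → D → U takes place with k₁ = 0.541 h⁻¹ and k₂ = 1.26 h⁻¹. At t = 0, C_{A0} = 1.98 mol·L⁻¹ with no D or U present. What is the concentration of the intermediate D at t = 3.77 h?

For first-order series with pure A initially, C_D(t) = k₁C_{A0}/(k₂−k₁)·(e^(−k₁t) − e^(−k₂t)).
e^(−k₁t) = e^(−0.541×3.77) = e^(−2.040) = 0.1301; e^(−k₂t) = e^(−4.750) = 0.008650.
C_D = 0.541×1.98/(1.26−0.541) × (0.1301−0.008650) = 1.490×0.1214 = 0.1809 mol·L⁻¹.

0.181 mol·L⁻¹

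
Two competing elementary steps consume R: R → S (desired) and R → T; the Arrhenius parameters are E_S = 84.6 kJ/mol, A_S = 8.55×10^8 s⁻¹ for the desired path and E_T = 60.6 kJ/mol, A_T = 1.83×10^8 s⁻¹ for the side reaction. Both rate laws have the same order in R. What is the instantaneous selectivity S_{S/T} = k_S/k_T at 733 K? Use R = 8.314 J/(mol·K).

0.0910

Since both paths have the same order in R, the concentration cancels and S_{S/T} = k_S/k_T = (A_S/A_T)·exp[(E_T−E_S)/(RT)].
(E_T−E_S)/(RT) = (60.6−84.6)×10³/(8.314×733) = -24000/6094 = -3.938.
k_S/k_T = (8.55×10^8/1.83×10^8)·exp(-3.938) = 4.672 × 0.01948 = 0.0910.
Since E_S > E_T, raising the temperature improves selectivity toward S.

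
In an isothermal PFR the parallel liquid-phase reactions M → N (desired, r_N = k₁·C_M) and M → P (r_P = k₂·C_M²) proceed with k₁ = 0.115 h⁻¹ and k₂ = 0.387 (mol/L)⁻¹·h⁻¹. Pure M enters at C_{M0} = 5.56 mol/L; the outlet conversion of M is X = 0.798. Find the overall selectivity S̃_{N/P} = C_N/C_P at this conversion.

C_M = C_{M0}(1−X) = 1.123 mol/L.
Along a PFR/batch, dC_N/dC_M = −r_N/(r_N+r_P) = −k₁/(k₁+k₂·C_M).
Integrating from C_{M0} to C_M: C_N = (0.115/0.387)·ln[(0.115+0.387·5.56)/(0.115+0.387·1.12)] = 0.2972·ln(2.267/0.5496) = 0.4210 mol/L.
C_P = (C_{M0}−C_M)−C_N = 4.016 mol/L; S̃_{N/P} = 0.4210/4.016 = 0.105.

0.105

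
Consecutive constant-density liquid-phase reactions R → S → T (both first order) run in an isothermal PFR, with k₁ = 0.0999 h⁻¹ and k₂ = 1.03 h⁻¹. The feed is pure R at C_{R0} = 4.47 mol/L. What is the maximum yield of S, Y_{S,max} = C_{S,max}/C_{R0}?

0.0755

Evaluating C_S at τ_opt = ln(k₂/k₁)/(k₂−k₁) gives C_{S,max}/C_{R0} = (k₁/k₂)^[k₂/(k₂−k₁)].
= (0.0999/1.03)^(1.03/(1.03−0.0999)) = (0.09699)^(1.107) = 0.07549.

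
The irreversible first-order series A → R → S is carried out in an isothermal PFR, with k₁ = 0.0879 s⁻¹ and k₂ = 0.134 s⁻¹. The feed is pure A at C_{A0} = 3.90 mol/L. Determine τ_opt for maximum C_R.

The intermediate peaks when r₁ = r₂, i.e. k₁e^(−k₁τ) = k₂e^(−k₂τ), giving τ_opt = ln(k₂/k₁)/(k₂−k₁).
= ln(0.134/0.0879)/(0.134−0.0879) = ln(1.524)/0.04610 = 0.4216/0.04610 = 9.15 s.

9.15 s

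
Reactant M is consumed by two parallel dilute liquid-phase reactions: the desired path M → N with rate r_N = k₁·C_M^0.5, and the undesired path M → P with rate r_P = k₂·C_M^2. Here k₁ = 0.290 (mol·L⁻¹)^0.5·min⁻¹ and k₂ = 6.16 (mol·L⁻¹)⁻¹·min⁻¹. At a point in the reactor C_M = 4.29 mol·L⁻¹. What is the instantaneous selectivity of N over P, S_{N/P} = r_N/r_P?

0.00530

S_{N/P} = r_N/r_P = (k₁·C_M^0.5)/(k₂·C_M^2) = (k₁/k₂)·C_M^-1.5.
= (0.290×4.290^0.5) / (6.16×4.290^2) = 0.6007/113.4 = 0.00530.
The undesired path is higher order in M, so low C_M (CSTR or dilute feed) favours N.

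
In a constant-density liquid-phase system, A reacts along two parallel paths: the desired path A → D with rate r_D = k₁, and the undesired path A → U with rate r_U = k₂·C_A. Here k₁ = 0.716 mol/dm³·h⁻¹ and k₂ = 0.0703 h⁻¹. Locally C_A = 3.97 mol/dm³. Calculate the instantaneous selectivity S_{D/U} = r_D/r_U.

S_{D/U} = r_D/r_U = (k₁)/(k₂·C_A) = (k₁/k₂)·C_A⁻¹.
= (0.716) / (0.0703×3.970) = 0.7160/0.2791 = 2.57.

2.57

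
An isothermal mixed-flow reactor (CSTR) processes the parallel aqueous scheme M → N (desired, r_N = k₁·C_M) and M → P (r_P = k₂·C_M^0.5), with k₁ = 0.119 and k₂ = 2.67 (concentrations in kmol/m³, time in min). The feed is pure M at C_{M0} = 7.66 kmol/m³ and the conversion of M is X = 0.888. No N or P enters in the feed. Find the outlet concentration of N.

0.270 kmol/m³

Exit C_M = C_{M0}(1−X) = 7.66×0.112 = 0.8579 kmol/m³.
Rates in a CSTR are evaluated at the outlet concentration: r_N = 0.119×0.8579 = 0.1021, r_P = 2.67×0.8579^0.5 = 2.473.
Fraction of consumed M going to N: r_N/(r_N+r_P) = 0.03965.
C_N = 0.03965·C_{M0}·X = 0.03965×7.66×0.888 = 0.270 kmol/m³.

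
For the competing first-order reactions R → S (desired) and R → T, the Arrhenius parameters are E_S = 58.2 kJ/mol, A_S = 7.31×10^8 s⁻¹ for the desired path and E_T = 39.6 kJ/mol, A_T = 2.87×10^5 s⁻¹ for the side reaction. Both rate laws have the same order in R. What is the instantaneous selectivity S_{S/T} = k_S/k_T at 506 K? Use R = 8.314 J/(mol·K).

k_S/k_T = (A_S/A_T)·exp[−(E_S−E_T)/(RT)] = (A_S/A_T)·exp[(E_T−E_S)/(RT)].
(E_T−E_S)/(RT) = (39.6−58.2)×10³/(8.314×506) = -18600/4207 = -4.421.
k_S/k_T = (7.31×10^8/2.87×10^5)·exp(-4.421) = 2547 × 0.01202 = 30.6.
Since E_S > E_T, raising the temperature improves selectivity toward S.

30.6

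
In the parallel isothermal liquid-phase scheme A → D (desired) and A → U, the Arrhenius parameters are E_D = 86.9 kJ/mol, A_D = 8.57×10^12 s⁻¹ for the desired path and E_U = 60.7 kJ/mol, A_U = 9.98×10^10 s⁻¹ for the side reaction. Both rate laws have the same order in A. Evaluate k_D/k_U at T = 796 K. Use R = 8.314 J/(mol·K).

With equal orders, S_{D/U} = k_D/k_U = (A_D/A_U)·exp[(E_U−E_D)/(RT)].
(E_U−E_D)/(RT) = (60.7−86.9)×10³/(8.314×796) = -26200/6618 = -3.959.
k_D/k_U = (8.57×10^12/9.98×10^10)·exp(-3.959) = 85.87 × 0.01908 = 1.64.

1.64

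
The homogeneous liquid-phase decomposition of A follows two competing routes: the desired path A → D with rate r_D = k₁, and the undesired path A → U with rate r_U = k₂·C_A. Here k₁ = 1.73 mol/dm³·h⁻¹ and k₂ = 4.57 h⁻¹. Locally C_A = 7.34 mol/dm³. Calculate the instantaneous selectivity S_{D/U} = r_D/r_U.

0.0516

S_{D/U} = r_D/r_U = (k₁)/(k₂·C_A) = (k₁/k₂)·C_A⁻¹.
= (1.73) / (4.57×7.340) = 1.730/33.54 = 0.0516.
The undesired path is higher order in A, so low C_A (CSTR or dilute feed) favours D.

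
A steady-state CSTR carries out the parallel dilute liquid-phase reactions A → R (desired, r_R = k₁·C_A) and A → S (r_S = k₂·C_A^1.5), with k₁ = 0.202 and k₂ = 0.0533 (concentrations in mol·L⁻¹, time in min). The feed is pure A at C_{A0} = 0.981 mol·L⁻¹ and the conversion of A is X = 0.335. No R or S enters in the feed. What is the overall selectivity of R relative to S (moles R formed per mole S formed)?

4.69

Exit C_A = C_{A0}(1−X) = 0.981×0.665 = 0.6524 mol·L⁻¹.
In a CSTR the entire volume is at exit conditions, so r_R = 0.202×0.6524 = 0.1318 and r_S = 0.0533×0.6524^1.5 = 0.02808.
Overall selectivity = C_R/C_S = r_Rτ/(r_Sτ) = r_R/r_S = 4.69.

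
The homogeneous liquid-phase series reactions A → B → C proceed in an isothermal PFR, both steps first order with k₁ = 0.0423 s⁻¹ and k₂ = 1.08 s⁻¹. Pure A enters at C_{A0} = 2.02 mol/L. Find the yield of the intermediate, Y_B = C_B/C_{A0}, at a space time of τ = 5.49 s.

Solving the coupled first-order balances gives C_B(τ) = [k₁/(k₂−k₁)]·C_{A0}·(e^(−k₁τ) − e^(−k₂τ)).
e^(−k₁τ) = e^(−0.0423×5.49) = e^(−0.2322) = 0.7928; e^(−k₂τ) = e^(−5.929) = 0.002661.
C_B = 0.0423×2.02/(1.08−0.0423) × (0.7928−0.002661) = 0.08234×0.7901 = 0.06506 mol/L.
Y_B = C_B/C_{A0} = 0.06506/2.02 = 0.0322.

0.0322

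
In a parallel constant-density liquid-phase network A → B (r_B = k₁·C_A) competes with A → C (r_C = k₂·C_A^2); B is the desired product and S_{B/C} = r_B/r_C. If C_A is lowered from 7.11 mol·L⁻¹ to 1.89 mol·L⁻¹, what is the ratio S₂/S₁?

S_{B/C} = (k₁/k₂)·C_A⁻¹, so S₂/S₁ = (C_{A,2}/C_{A,1})⁻¹.
= 7.11/1.89 = 3.76.
Selectivity toward B rises as C_A falls — low-concentration operation is favoured.

3.76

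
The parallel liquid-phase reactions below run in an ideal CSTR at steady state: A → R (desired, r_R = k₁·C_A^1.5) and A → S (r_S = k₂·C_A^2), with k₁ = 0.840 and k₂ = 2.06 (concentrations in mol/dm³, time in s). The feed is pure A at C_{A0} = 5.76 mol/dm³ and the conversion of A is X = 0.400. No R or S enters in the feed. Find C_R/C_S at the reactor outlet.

Exit C_A = C_{A0}(1−X) = 5.76×0.600 = 3.456 mol/dm³.
In a CSTR the entire volume is at exit conditions, so r_R = 0.840×3.456^1.5 = 5.397 and r_S = 2.06×3.456^2 = 24.60.
Overall selectivity = C_R/C_S = r_Rτ/(r_Sτ) = r_R/r_S = 0.219.

0.219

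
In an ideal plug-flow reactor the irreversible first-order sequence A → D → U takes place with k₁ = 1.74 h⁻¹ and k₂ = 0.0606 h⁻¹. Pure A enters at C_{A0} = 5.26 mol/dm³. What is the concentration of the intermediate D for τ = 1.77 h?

For first-order series with pure A initially, C_D(τ) = k₁C_{A0}/(k₂−k₁)·(e^(−k₁τ) − e^(−k₂τ)).
e^(−k₁τ) = e^(−1.74×1.77) = e^(−3.080) = 0.04597; e^(−k₂τ) = e^(−0.1073) = 0.8983.
C_D = 1.74×5.26/(0.0606−1.74) × (0.04597−0.8983) = (-5.450)×(-0.8523) = 4.645 mol/dm³.

4.64 mol/dm³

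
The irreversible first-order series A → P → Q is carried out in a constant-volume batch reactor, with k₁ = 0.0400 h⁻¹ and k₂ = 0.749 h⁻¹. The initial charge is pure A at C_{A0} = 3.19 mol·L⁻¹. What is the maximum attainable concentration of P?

For a first-order series the maximum intermediate yield is C_{P,max}/C_{A0} = (k₁/k₂)^[k₂/(k₂−k₁)].
= (0.0400/0.749)^(0.749/(0.749−0.0400)) = (0.05340)^(1.056) = 0.04527.
C_{P,max} = 0.04527×3.19 = 0.144 mol·L⁻¹.

0.144 mol·L⁻¹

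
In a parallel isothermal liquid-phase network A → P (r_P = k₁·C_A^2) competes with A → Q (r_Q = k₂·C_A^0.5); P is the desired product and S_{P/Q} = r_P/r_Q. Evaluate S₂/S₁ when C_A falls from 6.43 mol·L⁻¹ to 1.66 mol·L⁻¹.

S_{P/Q} = (k₁/k₂)·C_A^1.5, so S₂/S₁ = (C_{A,2}/C_{A,1})^1.5.
= (1.66/6.43)^1.5 = (0.2582)^1.5 = 0.131.

0.131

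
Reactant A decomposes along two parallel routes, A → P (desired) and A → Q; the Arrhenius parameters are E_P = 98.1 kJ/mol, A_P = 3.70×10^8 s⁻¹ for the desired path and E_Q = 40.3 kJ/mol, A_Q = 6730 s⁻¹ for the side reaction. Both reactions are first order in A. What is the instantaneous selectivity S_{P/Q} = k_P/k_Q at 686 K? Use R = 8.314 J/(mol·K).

With equal orders, S_{P/Q} = k_P/k_Q = (A_P/A_Q)·exp[(E_Q−E_P)/(RT)].
(E_Q−E_P)/(RT) = (40.3−98.1)×10³/(8.314×686) = -57800/5703 = -10.13.
k_P/k_Q = (3.70×10^8/6730)·exp(-10.13) = 54978 × 3.969×10^-5 = 2.18.

2.18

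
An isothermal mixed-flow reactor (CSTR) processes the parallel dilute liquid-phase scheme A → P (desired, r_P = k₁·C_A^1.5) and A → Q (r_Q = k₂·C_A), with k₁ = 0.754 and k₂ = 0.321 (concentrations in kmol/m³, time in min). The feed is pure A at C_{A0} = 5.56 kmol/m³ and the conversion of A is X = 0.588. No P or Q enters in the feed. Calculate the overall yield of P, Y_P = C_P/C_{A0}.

Exit C_A = C_{A0}(1−X) = 5.56×0.412 = 2.291 kmol/m³.
In a CSTR the entire volume is at exit conditions, so r_P = 0.754×2.291^1.5 = 2.614 and r_Q = 0.321×2.291 = 0.7353.
Fraction of consumed A going to P: r_P/(r_P+r_Q) = 0.7805.
C_P = 0.7805·C_{A0}·X = 0.7805×5.56×0.588 = 2.55 kmol/m³; Y_P = C_P/C_{A0} = 0.459.

0.459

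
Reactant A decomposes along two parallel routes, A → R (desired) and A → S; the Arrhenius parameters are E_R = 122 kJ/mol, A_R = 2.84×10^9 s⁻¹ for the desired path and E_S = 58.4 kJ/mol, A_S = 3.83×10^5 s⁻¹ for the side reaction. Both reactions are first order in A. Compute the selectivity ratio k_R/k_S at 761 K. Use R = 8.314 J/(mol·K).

0.320

With equal orders, S_{R/S} = k_R/k_S = (A_R/A_S)·exp[(E_S−E_R)/(RT)].
(E_S−E_R)/(RT) = (58.4−122)×10³/(8.314×761) = -63600/6327 = -10.05.
k_R/k_S = (2.84×10^9/3.83×10^5)·exp(-10.05) = 7415 × 4.309×10^-5 = 0.320.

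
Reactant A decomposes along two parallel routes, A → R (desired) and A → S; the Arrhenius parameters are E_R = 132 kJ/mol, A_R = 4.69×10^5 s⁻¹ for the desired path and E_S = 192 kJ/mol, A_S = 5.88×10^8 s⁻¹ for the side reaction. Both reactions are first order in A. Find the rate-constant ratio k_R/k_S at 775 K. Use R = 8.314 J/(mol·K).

8.83

With equal orders, S_{R/S} = k_R/k_S = (A_R/A_S)·exp[(E_S−E_R)/(RT)].
(E_S−E_R)/(RT) = (192−132)×10³/(8.314×775) = 60000/6443 = 9.312.
k_R/k_S = (4.69×10^5/5.88×10^8)·exp(9.312) = 7.976×10^-4 × 11069 = 8.83.
Since E_R < E_S, lowering the temperature improves selectivity toward R.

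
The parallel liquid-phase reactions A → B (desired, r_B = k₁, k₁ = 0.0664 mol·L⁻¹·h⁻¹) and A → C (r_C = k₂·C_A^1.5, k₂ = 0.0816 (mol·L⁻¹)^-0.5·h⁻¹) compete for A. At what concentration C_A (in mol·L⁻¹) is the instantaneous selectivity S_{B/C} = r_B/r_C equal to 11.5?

S_{B/C} = (k₁/k₂)·C_A^-1.5 ⇒ C_A = (S·k₂/k₁)^(1/(-1.5)).
= (11.5×0.0816/0.0664)^(-0.6667) = (14.13)^(-0.6667) = 0.171 mol·L⁻¹.

0.171 mol·L⁻¹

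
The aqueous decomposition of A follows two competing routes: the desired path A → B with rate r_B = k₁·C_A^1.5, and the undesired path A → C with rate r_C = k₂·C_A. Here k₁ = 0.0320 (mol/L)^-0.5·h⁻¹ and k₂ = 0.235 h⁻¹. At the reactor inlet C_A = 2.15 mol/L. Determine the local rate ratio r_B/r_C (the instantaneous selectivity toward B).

0.200

S_{B/C} = r_B/r_C = (k₁·C_A^1.5)/(k₂·C_A) = (k₁/k₂)·C_A^0.5.
= (0.0320×2.150^1.5) / (0.235×2.150) = 0.1009/0.5052 = 0.200.
Since the desired path is higher order in A, keeping C_A high (PFR or concentrated feed) favours B.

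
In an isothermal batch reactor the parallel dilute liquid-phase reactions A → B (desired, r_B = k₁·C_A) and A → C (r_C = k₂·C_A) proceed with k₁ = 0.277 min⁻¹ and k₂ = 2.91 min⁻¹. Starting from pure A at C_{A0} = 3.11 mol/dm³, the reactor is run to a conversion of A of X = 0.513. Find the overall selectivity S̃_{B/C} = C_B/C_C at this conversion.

0.0952

C_A = C_{A0}(1−X) = 1.515 mol/dm³.
Both paths are first order in A, so the instantaneous fraction to B is constant: dC_B/d(−C_A) = k₁/(k₁+k₂) = 0.08692.
C_B = 0.08692·(C_{A0}−C_A) = 0.08692×1.595 = 0.139 mol/dm³.
C_C = (C_{A0}−C_A)−C_B = 1.457 mol/dm³; S̃_{B/C} = 0.1387/1.457 = 0.0952.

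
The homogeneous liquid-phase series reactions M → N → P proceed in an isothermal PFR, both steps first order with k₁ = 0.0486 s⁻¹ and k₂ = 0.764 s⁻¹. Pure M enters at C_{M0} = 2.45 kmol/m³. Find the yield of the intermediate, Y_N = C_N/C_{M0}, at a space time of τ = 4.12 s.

0.0527

For first-order series with pure M initially, C_N(τ) = k₁C_{M0}/(k₂−k₁)·(e^(−k₁τ) − e^(−k₂τ)).
e^(−k₁τ) = e^(−0.0486×4.12) = e^(−0.2002) = 0.8185; e^(−k₂τ) = e^(−3.148) = 0.04295.
C_N = 0.0486×2.45/(0.764−0.0486) × (0.8185−0.04295) = 0.1664×0.7756 = 0.1291 kmol/m³.
Y_N = C_N/C_{M0} = 0.1291/2.45 = 0.0527.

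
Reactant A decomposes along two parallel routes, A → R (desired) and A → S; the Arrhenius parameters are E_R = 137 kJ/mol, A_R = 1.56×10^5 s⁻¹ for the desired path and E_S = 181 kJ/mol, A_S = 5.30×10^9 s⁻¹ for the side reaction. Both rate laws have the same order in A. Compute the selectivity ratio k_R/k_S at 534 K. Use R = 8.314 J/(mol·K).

Since both paths have the same order in A, the concentration cancels and S_{R/S} = k_R/k_S = (A_R/A_S)·exp[(E_S−E_R)/(RT)].
(E_S−E_R)/(RT) = (181−137)×10³/(8.314×534) = 44000/4440 = 9.911.
k_R/k_S = (1.56×10^5/5.30×10^9)·exp(9.911) = 2.943×10^-5 × 20143 = 0.593.

0.593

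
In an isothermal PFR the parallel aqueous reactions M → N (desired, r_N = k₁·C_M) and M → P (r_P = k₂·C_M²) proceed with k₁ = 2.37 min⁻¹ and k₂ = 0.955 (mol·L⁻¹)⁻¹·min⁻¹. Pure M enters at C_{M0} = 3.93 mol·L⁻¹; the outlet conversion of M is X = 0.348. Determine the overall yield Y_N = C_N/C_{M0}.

0.151

C_M = C_{M0}(1−X) = 2.562 mol·L⁻¹.
Along a PFR/batch, dC_N/dC_M = −r_N/(r_N+r_P) = −k₁/(k₁+k₂·C_M).
Integrating from C_{M0} to C_M: C_N = (2.37/0.955)·ln[(2.37+0.955·3.93)/(2.37+0.955·2.56)] = 2.482·ln(6.123/4.817) = 0.5954 mol·L⁻¹.
Y_N = C_N/C_{M0} = 0.5954/3.93 = 0.151.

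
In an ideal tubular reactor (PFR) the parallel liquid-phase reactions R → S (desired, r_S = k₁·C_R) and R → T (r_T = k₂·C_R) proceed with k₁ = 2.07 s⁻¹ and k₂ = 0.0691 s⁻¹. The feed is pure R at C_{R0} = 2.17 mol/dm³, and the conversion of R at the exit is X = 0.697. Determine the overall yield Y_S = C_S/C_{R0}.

C_R = C_{R0}(1−X) = 0.6575 mol/dm³.
Both paths are first order in R, so the instantaneous fraction to S is constant: dC_S/d(−C_R) = k₁/(k₁+k₂) = 0.9677.
C_S = 0.9677·(C_{R0}−C_R) = 0.9677×1.512 = 1.46 mol/dm³.
Y_S = C_S/C_{R0} = 1.464/2.17 = 0.674.

0.674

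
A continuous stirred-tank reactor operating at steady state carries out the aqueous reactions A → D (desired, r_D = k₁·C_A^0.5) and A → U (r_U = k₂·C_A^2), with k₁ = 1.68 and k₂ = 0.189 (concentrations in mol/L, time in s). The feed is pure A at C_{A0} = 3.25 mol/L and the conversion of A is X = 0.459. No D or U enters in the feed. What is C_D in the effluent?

Exit C_A = C_{A0}(1−X) = 3.25×0.541 = 1.758 mol/L.
Rates in a CSTR are evaluated at the outlet concentration: r_D = 1.68×1.758^0.5 = 2.228, r_U = 0.189×1.758^2 = 0.5843.
Fraction of consumed A going to D: r_D/(r_D+r_U) = 0.7922.
C_D = 0.7922·C_{A0}·X = 0.7922×3.25×0.459 = 1.18 mol/L.

1.18 mol/L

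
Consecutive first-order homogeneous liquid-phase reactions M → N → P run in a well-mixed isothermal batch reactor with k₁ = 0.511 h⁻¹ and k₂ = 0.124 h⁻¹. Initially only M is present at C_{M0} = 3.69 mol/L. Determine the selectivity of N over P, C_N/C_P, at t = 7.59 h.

Solving the coupled first-order balances gives C_N(t) = [k₁/(k₂−k₁)]·C_{M0}·(e^(−k₁t) − e^(−k₂t)).
e^(−k₁t) = e^(−0.511×7.59) = e^(−3.878) = 0.02068; e^(−k₂t) = e^(−0.9412) = 0.3902.
C_N = 0.511×3.69/(0.124−0.511) × (0.02068−0.3902) = (-4.872)×(-0.3695) = 1.800 mol/L.
C_M = C_{M0}e^(−k₁t) = 0.07632 mol/L, so C_P = C_{M0}−C_M−C_N = 1.813 mol/L; C_N/C_P = 0.993.

0.993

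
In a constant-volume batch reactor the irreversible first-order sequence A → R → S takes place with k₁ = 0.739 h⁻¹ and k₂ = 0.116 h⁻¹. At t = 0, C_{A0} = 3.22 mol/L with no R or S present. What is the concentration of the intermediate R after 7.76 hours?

1.54 mol/L

For first-order series with pure A initially, C_R(t) = k₁C_{A0}/(k₂−k₁)·(e^(−k₁t) − e^(−k₂t)).
e^(−k₁t) = e^(−0.739×7.76) = e^(−5.735) = 0.003232; e^(−k₂t) = e^(−0.9002) = 0.4065.
C_R = 0.739×3.22/(0.116−0.739) × (0.003232−0.4065) = (-3.820)×(-0.4033) = 1.540 mol/L.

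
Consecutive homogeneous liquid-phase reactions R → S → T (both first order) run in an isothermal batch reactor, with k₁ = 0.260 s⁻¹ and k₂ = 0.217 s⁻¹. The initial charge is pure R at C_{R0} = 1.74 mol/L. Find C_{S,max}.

0.699 mol/L

For a first-order series the maximum intermediate yield is C_{S,max}/C_{R0} = (k₁/k₂)^[k₂/(k₂−k₁)].
= (0.260/0.217)^(0.217/(0.217−0.260)) = (1.198)^(-5.047) = 0.4016.
C_{S,max} = 0.4016×1.74 = 0.699 mol/L.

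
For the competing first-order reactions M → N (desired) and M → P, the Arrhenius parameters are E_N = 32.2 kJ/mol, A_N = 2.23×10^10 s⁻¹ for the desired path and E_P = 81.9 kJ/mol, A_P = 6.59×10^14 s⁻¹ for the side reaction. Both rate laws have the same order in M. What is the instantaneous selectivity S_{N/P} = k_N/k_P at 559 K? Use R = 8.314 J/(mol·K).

With equal orders, S_{N/P} = k_N/k_P = (A_N/A_P)·exp[(E_P−E_N)/(RT)].
(E_P−E_N)/(RT) = (81.9−32.2)×10³/(8.314×559) = 49700/4648 = 10.69.
k_N/k_P = (2.23×10^10/6.59×10^14)·exp(10.69) = 3.384×10^-5 × 44084 = 1.49.
Since E_N < E_P, lowering the temperature improves selectivity toward N.

1.49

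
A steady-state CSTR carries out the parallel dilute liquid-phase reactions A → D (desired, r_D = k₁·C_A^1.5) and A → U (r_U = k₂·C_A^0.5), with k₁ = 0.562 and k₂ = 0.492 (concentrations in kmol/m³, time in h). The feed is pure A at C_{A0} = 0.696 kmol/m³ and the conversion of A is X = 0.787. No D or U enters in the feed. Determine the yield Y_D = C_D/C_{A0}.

0.114

Exit C_A = C_{A0}(1−X) = 0.696×0.213 = 0.1482 kmol/m³.
In a CSTR the entire volume is at exit conditions, so r_D = 0.562×0.1482^1.5 = 0.03208 and r_U = 0.492×0.1482^0.5 = 0.1894.
Fraction of consumed A going to D: r_D/(r_D+r_U) = 0.1448.
C_D = 0.1448·C_{A0}·X = 0.1448×0.696×0.787 = 0.0793 kmol/m³; Y_D = C_D/C_{A0} = 0.114.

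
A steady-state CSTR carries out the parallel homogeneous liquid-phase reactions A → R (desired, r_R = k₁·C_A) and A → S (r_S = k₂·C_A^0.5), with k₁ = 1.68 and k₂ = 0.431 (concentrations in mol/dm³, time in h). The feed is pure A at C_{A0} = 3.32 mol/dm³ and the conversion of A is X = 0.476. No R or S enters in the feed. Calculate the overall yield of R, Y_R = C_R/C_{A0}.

0.398

Exit C_A = C_{A0}(1−X) = 3.32×0.524 = 1.740 mol/dm³.
A CSTR operates uniformly at the exit composition, giving r_R = 2.923 and r_S = 0.5685 (each k·C_A^n at C_A = 1.740).
Fraction of consumed A going to R: r_R/(r_R+r_S) = 0.8372.
C_R = 0.8372·C_{A0}·X = 0.8372×3.32×0.476 = 1.32 mol/dm³; Y_R = C_R/C_{A0} = 0.398.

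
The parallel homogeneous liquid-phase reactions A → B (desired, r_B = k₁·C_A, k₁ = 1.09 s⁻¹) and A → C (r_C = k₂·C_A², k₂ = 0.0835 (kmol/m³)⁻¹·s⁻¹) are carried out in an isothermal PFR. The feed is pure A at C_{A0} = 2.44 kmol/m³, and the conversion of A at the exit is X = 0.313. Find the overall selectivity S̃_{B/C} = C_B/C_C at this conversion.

6.35

C_A = C_{A0}(1−X) = 1.676 kmol/m³.
Along a PFR/batch, dC_B/dC_A = −r_B/(r_B+r_C) = −k₁/(k₁+k₂·C_A).
Integrating from C_{A0} to C_A: C_B = (1.09/0.0835)·ln[(1.09+0.0835·2.44)/(1.09+0.0835·1.68)] = 13.05·ln(1.294/1.230) = 0.6598 kmol/m³.
C_C = (C_{A0}−C_A)−C_B = 0.1039 kmol/m³; S̃_{B/C} = 0.6598/0.1039 = 6.35.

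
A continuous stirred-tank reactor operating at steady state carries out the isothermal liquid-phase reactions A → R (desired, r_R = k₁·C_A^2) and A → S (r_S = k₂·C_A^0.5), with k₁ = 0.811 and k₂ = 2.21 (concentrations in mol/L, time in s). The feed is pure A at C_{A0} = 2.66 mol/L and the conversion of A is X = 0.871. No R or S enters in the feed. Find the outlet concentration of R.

Exit C_A = C_{A0}(1−X) = 2.66×0.129 = 0.3431 mol/L.
In a CSTR the entire volume is at exit conditions, so r_R = 0.811×0.3431^2 = 0.09549 and r_S = 2.21×0.3431^0.5 = 1.295.
Fraction of consumed A going to R: r_R/(r_R+r_S) = 0.06870.
C_R = 0.06870·C_{A0}·X = 0.06870×2.66×0.871 = 0.159 mol/L.

0.159 mol/L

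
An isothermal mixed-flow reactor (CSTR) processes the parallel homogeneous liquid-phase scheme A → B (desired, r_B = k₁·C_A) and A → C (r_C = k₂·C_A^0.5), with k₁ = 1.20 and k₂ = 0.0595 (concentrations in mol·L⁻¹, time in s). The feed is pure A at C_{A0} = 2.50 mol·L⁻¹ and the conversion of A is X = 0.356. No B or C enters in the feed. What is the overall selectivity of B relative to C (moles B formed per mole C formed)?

25.6

Exit C_A = C_{A0}(1−X) = 2.50×0.644 = 1.610 mol·L⁻¹.
In a CSTR the entire volume is at exit conditions, so r_B = 1.20×1.610 = 1.932 and r_C = 0.0595×1.610^0.5 = 0.07550.
Overall selectivity = C_B/C_C = r_Bτ/(r_Cτ) = r_B/r_C = 25.6.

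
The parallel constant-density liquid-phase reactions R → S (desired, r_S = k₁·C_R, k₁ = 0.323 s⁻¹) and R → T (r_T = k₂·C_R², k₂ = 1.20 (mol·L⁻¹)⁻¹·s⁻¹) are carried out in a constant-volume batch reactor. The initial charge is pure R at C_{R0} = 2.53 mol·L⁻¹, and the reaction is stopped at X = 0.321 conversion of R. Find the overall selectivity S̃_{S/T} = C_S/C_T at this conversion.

C_R = C_{R0}(1−X) = 1.718 mol·L⁻¹.
Along a PFR/batch, dC_S/dC_R = −r_S/(r_S+r_T) = −k₁/(k₁+k₂·C_R).
Integrating from C_{R0} to C_R: C_S = (0.323/1.20)·ln[(0.323+1.20·2.53)/(0.323+1.20·1.72)] = 0.2692·ln(3.359/2.384) = 0.09224 mol·L⁻¹.
C_T = (C_{R0}−C_R)−C_S = 0.7199 mol·L⁻¹; S̃_{S/T} = 0.09224/0.7199 = 0.128.

0.128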